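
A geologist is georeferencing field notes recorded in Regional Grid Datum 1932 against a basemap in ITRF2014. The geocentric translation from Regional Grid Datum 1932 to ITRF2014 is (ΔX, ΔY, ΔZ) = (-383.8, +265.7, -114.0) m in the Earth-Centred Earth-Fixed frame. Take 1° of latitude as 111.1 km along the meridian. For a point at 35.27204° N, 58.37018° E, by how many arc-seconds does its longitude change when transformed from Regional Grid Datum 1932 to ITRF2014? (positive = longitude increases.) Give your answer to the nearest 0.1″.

Δλ = 18.5″

sin φ = 0.577459, cos φ = 0.816419, sin λ = 0.851454, cos λ = 0.524429.
East component: ΔE = −sin λ·ΔX + cos λ·ΔY = −(0.851454)(-383.8) + (0.524429)(265.7) = 466.13 m.
1° of latitude spans 111100 m; at latitude φ, 1° of longitude spans that × cos φ = 90704.2 m, so Δλ = 466.13 / 90704.2 × 3600 = 18.500″.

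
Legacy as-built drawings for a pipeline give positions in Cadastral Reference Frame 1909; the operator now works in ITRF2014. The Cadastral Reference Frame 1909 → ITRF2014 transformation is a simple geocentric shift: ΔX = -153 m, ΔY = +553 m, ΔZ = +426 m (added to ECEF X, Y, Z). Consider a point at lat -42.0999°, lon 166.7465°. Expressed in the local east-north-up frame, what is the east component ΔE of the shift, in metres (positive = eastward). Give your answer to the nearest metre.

At φ = -42.0999°, λ = 166.7465°: sin φ = -0.670425, cos φ = 0.741977, sin λ = 0.229260, cos λ = -0.973365.
ΔE = −sin λ·ΔX + cos λ·ΔY = −(0.229260)·(-153) + (-0.973365)·(553) = -503.19 m.

ΔE = -503 m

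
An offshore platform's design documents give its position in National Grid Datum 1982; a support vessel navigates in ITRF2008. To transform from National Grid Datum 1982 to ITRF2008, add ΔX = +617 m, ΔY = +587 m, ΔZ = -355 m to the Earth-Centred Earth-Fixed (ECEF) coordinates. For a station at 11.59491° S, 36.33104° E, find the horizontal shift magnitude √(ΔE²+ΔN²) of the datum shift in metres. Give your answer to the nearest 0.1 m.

The local east axis at (φ, λ) is (−sin λ, cos λ, 0), so ΔE = −sin(36.33104°)·617 + cos(36.33104°)·587 = 107.35 m.
The local north axis is (−sin φ cos λ, −sin φ sin λ, cos φ), giving ΔN = 99.904 + 69.898 − 347.756 = -177.95 m.
Horizontal magnitude = √(ΔE² + ΔN²) = √(107.35² + (-177.95)²) = 207.83 m.

207.8 m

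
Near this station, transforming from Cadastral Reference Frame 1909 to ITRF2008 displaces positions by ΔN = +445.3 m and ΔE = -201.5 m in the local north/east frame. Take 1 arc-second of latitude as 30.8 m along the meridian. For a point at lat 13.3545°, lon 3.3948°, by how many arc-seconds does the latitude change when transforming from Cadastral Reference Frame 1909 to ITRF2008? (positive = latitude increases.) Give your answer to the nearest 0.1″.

1″ of latitude = 30.80 m, so Δφ = 445.3 / 30.80 = 14.458″.

Δφ = 14.5″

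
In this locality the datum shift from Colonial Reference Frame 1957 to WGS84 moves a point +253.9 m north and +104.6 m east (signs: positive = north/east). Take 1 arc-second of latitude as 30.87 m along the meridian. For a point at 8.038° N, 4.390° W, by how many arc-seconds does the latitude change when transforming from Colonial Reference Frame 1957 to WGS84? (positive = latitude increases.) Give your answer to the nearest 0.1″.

Δφ = 8.2″

1″ of latitude = 30.87 m, so Δφ = 253.9 / 30.87 = 8.225″.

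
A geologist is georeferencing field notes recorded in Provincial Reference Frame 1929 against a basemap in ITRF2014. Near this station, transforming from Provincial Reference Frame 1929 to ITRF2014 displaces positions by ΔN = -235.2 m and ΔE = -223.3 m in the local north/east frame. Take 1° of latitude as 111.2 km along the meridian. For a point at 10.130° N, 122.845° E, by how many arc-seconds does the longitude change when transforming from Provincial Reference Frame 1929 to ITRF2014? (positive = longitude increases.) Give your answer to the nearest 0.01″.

At latitude 10.130°, cos φ = 0.984411.
1° of longitude at this latitude = 111.2 × cos φ = 109.47 km, so Δλ = -223.3 / 109466.5 = -0.0020399° = -7.344″.

Δλ = -7.34″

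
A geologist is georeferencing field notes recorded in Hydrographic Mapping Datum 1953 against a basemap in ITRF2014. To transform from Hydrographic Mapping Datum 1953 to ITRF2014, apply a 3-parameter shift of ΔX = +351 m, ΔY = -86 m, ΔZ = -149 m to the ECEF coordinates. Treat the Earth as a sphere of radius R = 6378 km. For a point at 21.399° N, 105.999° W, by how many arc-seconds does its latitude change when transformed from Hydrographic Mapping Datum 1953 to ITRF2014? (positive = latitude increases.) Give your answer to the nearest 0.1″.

Δφ = -4.3″

sin φ = 0.364861, cos φ = 0.931062, sin λ = -0.961267, cos λ = -0.275621.
North component: ΔN = −sin φ cos λ·ΔX − sin φ sin λ·ΔY + cos φ·ΔZ = −(0.364861)(-0.275621)(351) − (0.364861)(-0.961267)(-86) + (0.931062)(-149) = -133.59 m.
1° of latitude spans πR/180 = 111317 m, so Δφ = -133.59 / 111317 × 3600 = -4.320″.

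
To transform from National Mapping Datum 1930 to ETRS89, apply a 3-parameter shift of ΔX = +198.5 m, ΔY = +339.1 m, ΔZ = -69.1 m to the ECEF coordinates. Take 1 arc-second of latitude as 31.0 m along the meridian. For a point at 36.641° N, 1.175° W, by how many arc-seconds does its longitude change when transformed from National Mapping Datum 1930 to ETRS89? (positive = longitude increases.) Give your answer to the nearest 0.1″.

sin φ = 0.596799, cos φ = 0.802391, sin λ = -0.020506, cos λ = 0.999790.
East component: ΔE = −sin λ·ΔX + cos λ·ΔY = −(-0.020506)(198.5) + (0.999790)(339.1) = 343.10 m.
1° of latitude spans 3600 × 31.00 = 111600 m; at latitude φ, 1° of longitude spans that × cos φ = 89546.8 m, so Δλ = 343.10 / 89546.8 × 3600 = 13.793″.

Δλ = 13.8″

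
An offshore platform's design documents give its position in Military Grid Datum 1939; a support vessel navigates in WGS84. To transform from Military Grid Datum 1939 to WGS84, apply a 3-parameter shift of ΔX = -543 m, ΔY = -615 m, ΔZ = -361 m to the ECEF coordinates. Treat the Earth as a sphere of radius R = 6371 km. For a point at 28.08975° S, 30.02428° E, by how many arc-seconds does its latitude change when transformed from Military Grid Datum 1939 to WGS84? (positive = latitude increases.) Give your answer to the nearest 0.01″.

Δφ = -22.17″

sin φ = -0.470854, cos φ = 0.882211, sin λ = 0.500367, cos λ = 0.865813.
North component: ΔN = −sin φ cos λ·ΔX − sin φ sin λ·ΔY + cos φ·ΔZ = −(-0.470854)(0.865813)(-543) − (-0.470854)(0.500367)(-615) + (0.882211)(-361) = -684.74 m.
1° of latitude spans πR/180 = 111195 m, so Δφ = -684.74 / 111195 × 3600 = -22.169″.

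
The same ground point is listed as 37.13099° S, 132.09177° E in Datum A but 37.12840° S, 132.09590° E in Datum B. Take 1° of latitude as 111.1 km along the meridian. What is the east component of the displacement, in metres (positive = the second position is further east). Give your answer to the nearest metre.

ΔE = 366 m

Δφ = -37.12840° − -37.13099° = +0.00259°; Δλ = 132.09590° − 132.09177° = +0.00413°.
ΔN = Δφ × 111100 = 287.7 m; ΔE = Δλ × 111100 × cos(-37.13099°) = +0.00413 × 111100 × 0.797258 = 365.8 m.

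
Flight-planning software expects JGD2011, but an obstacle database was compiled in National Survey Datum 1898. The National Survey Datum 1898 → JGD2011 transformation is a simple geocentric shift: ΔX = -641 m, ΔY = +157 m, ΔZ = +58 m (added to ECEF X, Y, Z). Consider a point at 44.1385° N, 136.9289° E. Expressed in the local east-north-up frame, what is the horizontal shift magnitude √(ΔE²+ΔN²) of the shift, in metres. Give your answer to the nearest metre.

483 m

The local east axis at (φ, λ) is (−sin λ, cos λ, 0), so ΔE = −sin(136.9289°)·(-641) + cos(136.9289°)·157 = 323.05 m.
The local north axis is (−sin φ cos λ, −sin φ sin λ, cos φ), giving ΔN = -326.090 − 74.665 + 41.624 = -359.13 m.
Horizontal magnitude = √(ΔE² + ΔN²) = √(323.05² + (-359.13)²) = 483.05 m.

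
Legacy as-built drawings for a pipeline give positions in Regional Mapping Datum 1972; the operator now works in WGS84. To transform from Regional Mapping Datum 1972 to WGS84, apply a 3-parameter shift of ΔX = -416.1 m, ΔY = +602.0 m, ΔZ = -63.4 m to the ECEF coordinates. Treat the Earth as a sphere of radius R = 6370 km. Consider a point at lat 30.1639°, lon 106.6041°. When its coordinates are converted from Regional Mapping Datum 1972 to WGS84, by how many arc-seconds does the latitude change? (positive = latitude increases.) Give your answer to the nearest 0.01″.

sin φ = 0.502475, cos φ = 0.864592, sin λ = 0.958302, cos λ = -0.285757.
North component: ΔN = −sin φ cos λ·ΔX − sin φ sin λ·ΔY + cos φ·ΔZ = −(0.502475)(-0.285757)(-416.1) − (0.502475)(0.958302)(602.0) + (0.864592)(-63.4) = -404.44 m.
1° of latitude spans πR/180 = 111177 m, so Δφ = -404.44 / 111177 × 3600 = -13.096″.

Δφ = -13.10″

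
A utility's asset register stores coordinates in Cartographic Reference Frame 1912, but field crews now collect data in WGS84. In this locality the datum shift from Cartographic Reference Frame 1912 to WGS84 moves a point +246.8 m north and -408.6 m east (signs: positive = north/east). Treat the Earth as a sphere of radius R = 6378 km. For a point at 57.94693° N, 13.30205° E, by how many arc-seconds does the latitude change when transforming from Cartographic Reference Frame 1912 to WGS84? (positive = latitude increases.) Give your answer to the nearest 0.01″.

On a sphere of radius R, 1 rad of latitude = R, so Δφ = ΔN / R = 246.8 / 6378000 = 3.8696e-05 rad = 7.982″.

Δφ = 7.98″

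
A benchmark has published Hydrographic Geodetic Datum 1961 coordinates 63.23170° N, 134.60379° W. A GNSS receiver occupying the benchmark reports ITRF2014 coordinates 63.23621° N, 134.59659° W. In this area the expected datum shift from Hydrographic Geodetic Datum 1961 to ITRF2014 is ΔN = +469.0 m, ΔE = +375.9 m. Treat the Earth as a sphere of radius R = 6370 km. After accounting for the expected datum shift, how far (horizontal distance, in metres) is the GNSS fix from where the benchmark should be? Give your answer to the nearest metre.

36 m

Observed coordinate differences: Δφ = +0.00451°, Δλ = +0.00720°.
Converting to metres (1° lat = 111177 m, cos φ = 0.450384): observed ΔN = 501.4 m, observed ΔE = 360.5 m.
Subtracting the expected shift leaves a residual of 501.4 − (469.0) = 32.4 m north and 360.5 − (375.9) = -15.4 m east.
Residual distance = √(32.4² + (-15.4)²) = 35.9 m.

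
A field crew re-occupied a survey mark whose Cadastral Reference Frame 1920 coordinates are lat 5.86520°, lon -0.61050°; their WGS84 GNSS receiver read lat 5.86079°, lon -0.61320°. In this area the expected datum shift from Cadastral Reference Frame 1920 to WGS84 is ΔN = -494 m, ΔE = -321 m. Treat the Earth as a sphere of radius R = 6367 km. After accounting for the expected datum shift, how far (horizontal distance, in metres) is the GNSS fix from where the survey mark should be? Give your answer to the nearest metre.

Observed coordinate differences: Δφ = -0.00441°, Δλ = -0.00270°.
Converting to metres (1° lat = 111125 m, cos φ = 0.994765): observed ΔN = -490.1 m, observed ΔE = -298.5 m.
Subtracting the expected shift leaves a residual of -490.1 − (-494) = 3.9 m north and -298.5 − (-321) = 22.5 m east.
Residual distance = √(3.9² + 22.5²) = 22.9 m.

23 m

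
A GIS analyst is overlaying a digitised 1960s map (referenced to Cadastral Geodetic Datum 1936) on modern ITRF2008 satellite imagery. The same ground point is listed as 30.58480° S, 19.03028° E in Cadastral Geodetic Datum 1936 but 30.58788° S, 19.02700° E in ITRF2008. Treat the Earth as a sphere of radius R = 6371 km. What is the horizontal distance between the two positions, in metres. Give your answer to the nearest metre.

Δφ = -30.58788° − -30.58480° = -0.00308°; Δλ = 19.02700° − 19.03028° = -0.00328°.
1° along a meridian = πR/180 = 111195 m.
ΔN = Δφ × 111195 = -342.5 m; ΔE = Δλ × 111195 × cos(-30.58480°) = -0.00328 × 111195 × 0.860877 = -314.0 m.
Distance = √(ΔE² + ΔN²) = √((-314.0)² + (-342.5)²) = 464.6 m.

465 m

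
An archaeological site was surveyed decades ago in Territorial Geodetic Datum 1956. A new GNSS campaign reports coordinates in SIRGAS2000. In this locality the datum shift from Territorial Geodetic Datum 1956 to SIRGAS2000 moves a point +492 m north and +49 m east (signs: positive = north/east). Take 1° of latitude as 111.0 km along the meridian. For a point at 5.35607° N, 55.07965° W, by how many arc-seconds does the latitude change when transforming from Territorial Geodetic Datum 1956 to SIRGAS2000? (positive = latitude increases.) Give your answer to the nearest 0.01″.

Δφ = 15.96″

1° of latitude = 111.0 km, so Δφ = 492.0 / 111000 = 0.0044324° = 15.957″.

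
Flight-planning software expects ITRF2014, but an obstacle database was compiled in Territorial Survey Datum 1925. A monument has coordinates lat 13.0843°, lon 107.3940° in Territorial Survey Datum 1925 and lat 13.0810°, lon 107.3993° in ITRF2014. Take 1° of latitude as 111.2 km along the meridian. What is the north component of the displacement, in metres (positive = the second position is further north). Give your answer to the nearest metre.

ΔN = -367 m

Δφ = 13.0810° − 13.0843° = -0.0033°; Δλ = 107.3993° − 107.3940° = +0.0053°.
ΔN = Δφ × 111200 = -367.0 m; ΔE = Δλ × 111200 × cos(13.0843°) = +0.0053 × 111200 × 0.974038 = 574.1 m.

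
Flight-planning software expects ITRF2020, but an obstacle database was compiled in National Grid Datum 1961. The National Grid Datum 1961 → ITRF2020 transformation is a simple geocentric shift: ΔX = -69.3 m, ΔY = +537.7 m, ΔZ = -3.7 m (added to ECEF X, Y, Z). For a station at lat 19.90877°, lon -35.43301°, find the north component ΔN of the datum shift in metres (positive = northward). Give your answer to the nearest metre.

ΔN = 122 m

At φ = 19.90877°, λ = -35.43301°: sin φ = 0.340523, cos φ = 0.940236, sin λ = -0.579751, cos λ = 0.814794.
ΔN = −sin φ cos λ·ΔX − sin φ sin λ·ΔY + cos φ·ΔZ = −(0.340523)(0.814794)(-69.3) − (0.340523)(-0.579751)(537.7) + (0.940236)(-3.7) = 121.90 m.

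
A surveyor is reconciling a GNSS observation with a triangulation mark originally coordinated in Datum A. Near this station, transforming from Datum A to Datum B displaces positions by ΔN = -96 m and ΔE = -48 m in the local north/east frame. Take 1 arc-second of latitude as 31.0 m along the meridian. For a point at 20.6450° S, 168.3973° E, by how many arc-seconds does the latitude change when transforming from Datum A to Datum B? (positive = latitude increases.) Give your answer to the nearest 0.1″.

Δφ = -3.1″

1″ of latitude = 31.00 m, so Δφ = -96.0 / 31.00 = -3.097″.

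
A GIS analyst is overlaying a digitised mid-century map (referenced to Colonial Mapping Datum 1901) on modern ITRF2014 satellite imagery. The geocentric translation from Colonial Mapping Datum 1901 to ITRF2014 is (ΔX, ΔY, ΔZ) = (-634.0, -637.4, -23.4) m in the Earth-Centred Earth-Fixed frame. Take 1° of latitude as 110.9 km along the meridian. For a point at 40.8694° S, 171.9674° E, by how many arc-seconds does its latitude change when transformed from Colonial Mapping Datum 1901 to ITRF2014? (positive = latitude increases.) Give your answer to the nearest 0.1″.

sin φ = -0.654337, cos φ = 0.756203, sin λ = 0.139737, cos λ = -0.990189.
North component: ΔN = −sin φ cos λ·ΔX − sin φ sin λ·ΔY + cos φ·ΔZ = −(-0.654337)(-0.990189)(-634.0) − (-0.654337)(0.139737)(-637.4) + (0.756203)(-23.4) = 334.80 m.
1° of latitude spans 110900 m, so Δφ = 334.80 / 110900 × 3600 = 10.868″.

Δφ = 10.9″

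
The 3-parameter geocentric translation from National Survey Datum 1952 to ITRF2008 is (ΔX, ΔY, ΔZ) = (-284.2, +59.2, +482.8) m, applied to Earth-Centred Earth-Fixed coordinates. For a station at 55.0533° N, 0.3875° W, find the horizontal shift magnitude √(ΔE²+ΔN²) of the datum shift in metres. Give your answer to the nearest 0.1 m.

The local east axis at (φ, λ) is (−sin λ, cos λ, 0), so ΔE = −sin(-0.3875°)·(-284.2) + cos(-0.3875°)·59.2 = 57.28 m.
The local north axis is (−sin φ cos λ, −sin φ sin λ, cos φ), giving ΔN = 232.949 + 0.328 + 276.555 = 509.83 m.
Horizontal magnitude = √(ΔE² + ΔN²) = √(57.28² + 509.83²) = 513.04 m.

513.0 m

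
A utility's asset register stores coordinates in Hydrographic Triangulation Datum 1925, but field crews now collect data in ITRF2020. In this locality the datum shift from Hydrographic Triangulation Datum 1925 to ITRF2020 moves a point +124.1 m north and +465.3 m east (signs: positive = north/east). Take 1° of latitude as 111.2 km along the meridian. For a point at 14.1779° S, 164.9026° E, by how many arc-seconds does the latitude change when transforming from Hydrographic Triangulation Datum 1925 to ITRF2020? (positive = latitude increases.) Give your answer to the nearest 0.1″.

Δφ = 4.0″

1° of latitude = 111.2 km, so Δφ = 124.1 / 111200 = 0.0011160° = 4.018″.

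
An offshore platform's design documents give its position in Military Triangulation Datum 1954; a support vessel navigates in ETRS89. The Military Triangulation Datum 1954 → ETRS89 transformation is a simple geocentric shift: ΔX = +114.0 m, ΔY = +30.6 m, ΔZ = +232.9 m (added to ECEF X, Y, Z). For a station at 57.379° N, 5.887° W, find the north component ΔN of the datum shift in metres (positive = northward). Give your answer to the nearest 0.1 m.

ΔN = 32.7 m

The local north axis is (−sin φ cos λ, −sin φ sin λ, cos φ), giving ΔN = -95.511 + 2.643 + 125.552 = 32.68 m.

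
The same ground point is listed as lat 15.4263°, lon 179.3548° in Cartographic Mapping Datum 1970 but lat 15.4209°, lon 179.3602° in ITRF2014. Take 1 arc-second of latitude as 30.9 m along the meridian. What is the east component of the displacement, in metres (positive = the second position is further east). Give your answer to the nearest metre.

ΔE = 579 m

Δφ = 15.4209° − 15.4263° = -0.0054°; Δλ = 179.3602° − 179.3548° = +0.0054°.
1° of latitude = 3600 × 30.90 = 111240 m.
ΔN = Δφ × 111240 = -600.7 m; ΔE = Δλ × 111240 × cos(15.4263°) = +0.0054 × 111240 × 0.963973 = 579.1 m.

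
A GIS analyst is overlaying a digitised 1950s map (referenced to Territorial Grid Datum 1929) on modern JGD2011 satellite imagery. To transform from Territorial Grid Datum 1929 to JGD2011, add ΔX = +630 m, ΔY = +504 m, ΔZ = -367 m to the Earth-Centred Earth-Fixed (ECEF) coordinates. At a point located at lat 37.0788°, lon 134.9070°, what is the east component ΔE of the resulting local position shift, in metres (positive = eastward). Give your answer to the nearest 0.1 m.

ΔE = -802.0 m

The local east axis at (φ, λ) is (−sin λ, cos λ, 0), so ΔE = −sin(134.9070°)·630 + cos(134.9070°)·504 = -802.00 m.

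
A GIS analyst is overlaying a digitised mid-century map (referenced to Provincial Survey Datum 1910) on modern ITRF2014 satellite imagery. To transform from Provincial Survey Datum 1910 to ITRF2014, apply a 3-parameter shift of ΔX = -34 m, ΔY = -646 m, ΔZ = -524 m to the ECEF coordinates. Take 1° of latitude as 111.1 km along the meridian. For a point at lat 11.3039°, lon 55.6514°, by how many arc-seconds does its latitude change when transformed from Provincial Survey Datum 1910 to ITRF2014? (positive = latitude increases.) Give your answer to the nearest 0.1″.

Δφ = -13.1″

sin φ = 0.196013, cos φ = 0.980601, sin λ = 0.825620, cos λ = 0.564227.
North component: ΔN = −sin φ cos λ·ΔX − sin φ sin λ·ΔY + cos φ·ΔZ = −(0.196013)(0.564227)(-34) − (0.196013)(0.825620)(-646) + (0.980601)(-524) = -405.53 m.
1° of latitude spans 111100 m, so Δφ = -405.53 / 111100 × 3600 = -13.141″.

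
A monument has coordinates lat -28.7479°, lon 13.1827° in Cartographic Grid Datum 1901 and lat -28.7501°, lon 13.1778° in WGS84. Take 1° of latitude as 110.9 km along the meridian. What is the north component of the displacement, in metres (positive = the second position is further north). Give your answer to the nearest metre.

Δφ = -28.7501° − -28.7479° = -0.0022°; Δλ = 13.1778° − 13.1827° = -0.0049°.
ΔN = Δφ × 110900 = -244.0 m; ΔE = Δλ × 110900 × cos(-28.7479°) = -0.0049 × 110900 × 0.876744 = -476.4 m.

ΔN = -244 m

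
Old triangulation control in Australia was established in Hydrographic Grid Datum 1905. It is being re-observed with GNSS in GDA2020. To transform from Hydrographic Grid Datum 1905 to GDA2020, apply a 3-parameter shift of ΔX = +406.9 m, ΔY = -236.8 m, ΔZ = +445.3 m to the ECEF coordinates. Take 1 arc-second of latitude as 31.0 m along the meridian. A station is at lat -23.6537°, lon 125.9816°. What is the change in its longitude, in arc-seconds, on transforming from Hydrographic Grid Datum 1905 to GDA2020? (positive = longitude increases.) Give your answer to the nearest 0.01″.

Δλ = -6.70″

sin φ = -0.401208, cos φ = 0.915987, sin λ = 0.809206, cos λ = -0.587525.
East component: ΔE = −sin λ·ΔX + cos λ·ΔY = −(0.809206)(406.9) + (-0.587525)(-236.8) = -190.14 m.
1° of latitude spans 3600 × 31.00 = 111600 m; at latitude φ, 1° of longitude spans that × cos φ = 102224.2 m, so Δλ = -190.14 / 102224.2 × 3600 = -6.696″.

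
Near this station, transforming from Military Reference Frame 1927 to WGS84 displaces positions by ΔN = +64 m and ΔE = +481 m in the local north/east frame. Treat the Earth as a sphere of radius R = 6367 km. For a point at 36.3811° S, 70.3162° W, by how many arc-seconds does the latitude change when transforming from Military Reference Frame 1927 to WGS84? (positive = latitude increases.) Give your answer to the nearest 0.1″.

On a sphere of radius R, 1 rad of latitude = R, so Δφ = ΔN / R = 64.0 / 6367000 = 1.0052e-05 rad = 2.073″.

Δφ = 2.1″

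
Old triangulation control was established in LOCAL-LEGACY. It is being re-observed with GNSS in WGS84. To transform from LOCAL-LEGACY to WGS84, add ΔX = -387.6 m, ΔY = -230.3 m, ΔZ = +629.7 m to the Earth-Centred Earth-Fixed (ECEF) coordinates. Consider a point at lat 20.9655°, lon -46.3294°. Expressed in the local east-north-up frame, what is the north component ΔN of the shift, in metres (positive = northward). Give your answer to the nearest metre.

ΔN = 624 m

The local north axis is (−sin φ cos λ, −sin φ sin λ, cos φ), giving ΔN = 95.764 − 59.604 + 588.011 = 624.17 m.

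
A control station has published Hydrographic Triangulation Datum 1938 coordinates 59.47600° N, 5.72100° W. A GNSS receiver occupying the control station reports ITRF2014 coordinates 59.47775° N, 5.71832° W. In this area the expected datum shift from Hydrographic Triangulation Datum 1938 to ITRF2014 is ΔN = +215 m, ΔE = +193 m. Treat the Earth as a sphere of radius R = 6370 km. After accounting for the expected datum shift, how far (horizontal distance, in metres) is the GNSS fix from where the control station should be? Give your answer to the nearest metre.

Observed coordinate differences: Δφ = +0.00175°, Δλ = +0.00268°.
Converting to metres (1° lat = 111177 m, cos φ = 0.507899): observed ΔN = 194.6 m, observed ΔE = 151.3 m.
Subtracting the expected shift leaves a residual of 194.6 − (215) = -20.4 m north and 151.3 − (193) = -41.7 m east.
Residual distance = √((-20.4)² + (-41.7)²) = 46.4 m.

46 m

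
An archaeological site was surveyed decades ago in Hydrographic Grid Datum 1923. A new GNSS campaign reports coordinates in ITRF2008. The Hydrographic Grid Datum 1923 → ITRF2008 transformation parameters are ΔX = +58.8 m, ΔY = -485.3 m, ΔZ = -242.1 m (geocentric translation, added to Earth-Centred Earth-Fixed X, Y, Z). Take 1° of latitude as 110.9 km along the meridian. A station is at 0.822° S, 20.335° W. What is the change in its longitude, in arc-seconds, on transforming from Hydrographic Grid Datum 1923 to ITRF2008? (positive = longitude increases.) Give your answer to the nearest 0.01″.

sin φ = -0.014346, cos φ = 0.999897, sin λ = -0.347509, cos λ = 0.937677.
East component: ΔE = −sin λ·ΔX + cos λ·ΔY = −(-0.347509)(58.8) + (0.937677)(-485.3) = -434.62 m.
1° of latitude spans 110900 m; at latitude φ, 1° of longitude spans that × cos φ = 110888.6 m, so Δλ = -434.62 / 110888.6 × 3600 = -14.110″.

Δλ = -14.11″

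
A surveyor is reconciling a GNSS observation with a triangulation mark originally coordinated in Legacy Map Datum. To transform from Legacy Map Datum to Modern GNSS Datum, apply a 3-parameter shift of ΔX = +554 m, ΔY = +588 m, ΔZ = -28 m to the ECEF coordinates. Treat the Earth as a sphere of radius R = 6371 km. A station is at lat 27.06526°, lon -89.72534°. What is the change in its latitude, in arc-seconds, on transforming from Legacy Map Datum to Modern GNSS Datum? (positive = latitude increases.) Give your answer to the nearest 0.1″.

sin φ = 0.455005, cos φ = 0.890489, sin λ = -0.999989, cos λ = 0.004794.
North component: ΔN = −sin φ cos λ·ΔX − sin φ sin λ·ΔY + cos φ·ΔZ = −(0.455005)(0.004794)(554) − (0.455005)(-0.999989)(588) + (0.890489)(-28) = 241.40 m.
1° of latitude spans πR/180 = 111195 m, so Δφ = 241.40 / 111195 × 3600 = 7.815″.

Δφ = 7.8″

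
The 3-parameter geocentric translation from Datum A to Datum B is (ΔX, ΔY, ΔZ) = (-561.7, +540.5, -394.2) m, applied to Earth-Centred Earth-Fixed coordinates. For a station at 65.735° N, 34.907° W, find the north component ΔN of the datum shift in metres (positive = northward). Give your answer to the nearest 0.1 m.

The local north axis is (−sin φ cos λ, −sin φ sin λ, cos φ), giving ΔN = 419.945 + 281.974 − 161.999 = 539.92 m.

ΔN = 539.9 m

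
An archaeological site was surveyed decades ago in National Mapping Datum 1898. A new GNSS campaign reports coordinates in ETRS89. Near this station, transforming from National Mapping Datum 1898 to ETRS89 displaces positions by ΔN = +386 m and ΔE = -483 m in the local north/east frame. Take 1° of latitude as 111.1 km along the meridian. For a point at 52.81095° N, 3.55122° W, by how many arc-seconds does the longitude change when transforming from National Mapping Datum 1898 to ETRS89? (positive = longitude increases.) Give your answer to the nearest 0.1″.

Δλ = -25.9″

At latitude 52.81095°, cos φ = 0.604447.
1° of longitude at this latitude = 111.1 × cos φ = 67.15 km, so Δλ = -483.0 / 67154.0 = -0.0071924° = -25.893″.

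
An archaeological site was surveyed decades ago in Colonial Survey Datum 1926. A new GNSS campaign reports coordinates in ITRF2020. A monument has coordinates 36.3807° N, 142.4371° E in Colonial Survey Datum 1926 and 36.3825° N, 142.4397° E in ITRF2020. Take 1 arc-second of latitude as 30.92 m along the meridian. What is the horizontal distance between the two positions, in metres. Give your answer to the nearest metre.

Δφ = 36.3825° − 36.3807° = +0.0018°; Δλ = 142.4397° − 142.4371° = +0.0026°.
1° of latitude = 3600 × 30.92 = 111312 m.
ΔN = Δφ × 111312 = 200.4 m; ΔE = Δλ × 111312 × cos(36.3807°) = +0.0026 × 111312 × 0.805094 = 233.0 m.
Distance = √(ΔE² + ΔN²) = √(233.0² + 200.4²) = 307.3 m.

307 m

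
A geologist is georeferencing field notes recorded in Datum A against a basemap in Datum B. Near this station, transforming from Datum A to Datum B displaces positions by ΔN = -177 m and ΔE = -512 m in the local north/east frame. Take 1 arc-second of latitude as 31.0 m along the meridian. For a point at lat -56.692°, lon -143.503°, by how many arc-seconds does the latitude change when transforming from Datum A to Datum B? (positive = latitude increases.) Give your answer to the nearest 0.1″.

Δφ = -5.7″

1″ of latitude = 31.00 m, so Δφ = -177.0 / 31.00 = -5.710″.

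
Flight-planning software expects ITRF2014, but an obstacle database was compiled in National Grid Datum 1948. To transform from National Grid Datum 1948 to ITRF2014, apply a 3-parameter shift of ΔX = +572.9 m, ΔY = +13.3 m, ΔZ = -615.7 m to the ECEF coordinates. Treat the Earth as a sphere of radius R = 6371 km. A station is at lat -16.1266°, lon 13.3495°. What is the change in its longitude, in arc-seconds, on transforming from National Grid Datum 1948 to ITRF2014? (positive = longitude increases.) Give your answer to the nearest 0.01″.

Δλ = -4.02″

sin φ = -0.277761, cos φ = 0.960650, sin λ = 0.230890, cos λ = 0.972980.
East component: ΔE = −sin λ·ΔX + cos λ·ΔY = −(0.230890)(572.9) + (0.972980)(13.3) = -119.34 m.
1° of latitude spans πR/180 = 111195 m; at latitude φ, 1° of longitude spans that × cos φ = 106819.4 m, so Δλ = -119.34 / 106819.4 × 3600 = -4.022″.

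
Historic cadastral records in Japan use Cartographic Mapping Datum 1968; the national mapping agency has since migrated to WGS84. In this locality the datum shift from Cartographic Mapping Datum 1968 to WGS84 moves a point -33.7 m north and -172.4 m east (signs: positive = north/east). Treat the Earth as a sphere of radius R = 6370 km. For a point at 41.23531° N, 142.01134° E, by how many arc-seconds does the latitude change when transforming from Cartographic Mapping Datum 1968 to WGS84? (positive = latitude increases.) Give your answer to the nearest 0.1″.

On a sphere of radius R, 1 rad of latitude = R, so Δφ = ΔN / R = -33.7 / 6370000 = -5.2904e-06 rad = -1.091″.

Δφ = -1.1″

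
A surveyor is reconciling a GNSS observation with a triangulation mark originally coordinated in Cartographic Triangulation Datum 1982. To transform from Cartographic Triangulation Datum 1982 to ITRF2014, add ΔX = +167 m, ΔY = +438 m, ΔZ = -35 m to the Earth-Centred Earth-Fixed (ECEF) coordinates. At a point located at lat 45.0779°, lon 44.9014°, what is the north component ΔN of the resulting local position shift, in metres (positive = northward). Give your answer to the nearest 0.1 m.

ΔN = -327.4 m

The local north axis is (−sin φ cos λ, −sin φ sin λ, cos φ), giving ΔN = -83.757 − 218.920 − 24.715 = -327.39 m.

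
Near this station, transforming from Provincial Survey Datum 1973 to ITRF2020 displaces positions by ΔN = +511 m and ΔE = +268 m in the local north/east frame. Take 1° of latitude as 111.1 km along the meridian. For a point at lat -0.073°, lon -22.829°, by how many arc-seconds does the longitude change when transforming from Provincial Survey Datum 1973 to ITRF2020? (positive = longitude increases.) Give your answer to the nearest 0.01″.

At latitude -0.073°, cos φ = 0.999999.
1° of longitude at this latitude = 111.1 × cos φ = 111.10 km, so Δλ = 268.0 / 111099.9 = 0.0024122° = 8.684″.

Δλ = 8.68″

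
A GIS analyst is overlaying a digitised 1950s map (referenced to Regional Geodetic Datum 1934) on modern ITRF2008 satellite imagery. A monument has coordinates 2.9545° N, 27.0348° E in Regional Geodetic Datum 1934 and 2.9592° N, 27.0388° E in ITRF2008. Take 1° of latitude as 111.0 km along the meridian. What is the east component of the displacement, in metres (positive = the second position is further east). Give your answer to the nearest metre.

ΔE = 443 m

Δφ = 2.9592° − 2.9545° = +0.0047°; Δλ = 27.0388° − 27.0348° = +0.0040°.
ΔN = Δφ × 111000 = 521.7 m; ΔE = Δλ × 111000 × cos(2.9545°) = +0.0040 × 111000 × 0.998671 = 443.4 m.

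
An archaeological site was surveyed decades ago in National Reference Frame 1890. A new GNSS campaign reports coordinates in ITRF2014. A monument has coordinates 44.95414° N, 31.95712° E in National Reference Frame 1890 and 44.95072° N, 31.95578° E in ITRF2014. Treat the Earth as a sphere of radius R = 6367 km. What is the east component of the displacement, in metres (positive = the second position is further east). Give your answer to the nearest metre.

ΔE = -105 m

Δφ = 44.95072° − 44.95414° = -0.00342°; Δλ = 31.95578° − 31.95712° = -0.00134°.
1° along a meridian = πR/180 = 111125 m.
ΔN = Δφ × 111125 = -380.0 m; ΔE = Δλ × 111125 × cos(44.95414°) = -0.00134 × 111125 × 0.707673 = -105.4 m.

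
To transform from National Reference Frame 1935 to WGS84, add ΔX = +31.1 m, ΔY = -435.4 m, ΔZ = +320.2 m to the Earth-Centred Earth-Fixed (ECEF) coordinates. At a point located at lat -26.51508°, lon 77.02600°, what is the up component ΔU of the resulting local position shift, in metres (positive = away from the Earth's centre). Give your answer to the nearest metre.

ΔU = -516 m

The local up (radial) axis is (cos φ cos λ, cos φ sin λ, sin φ), giving ΔU = 6.248 − 379.658 − 142.948 = -516.36 m.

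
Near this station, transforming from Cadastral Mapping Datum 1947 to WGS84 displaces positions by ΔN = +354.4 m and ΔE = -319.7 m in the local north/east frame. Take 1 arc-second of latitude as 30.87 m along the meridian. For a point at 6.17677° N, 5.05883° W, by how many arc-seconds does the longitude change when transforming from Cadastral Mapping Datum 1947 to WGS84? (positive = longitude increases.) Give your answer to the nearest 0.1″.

Δλ = -10.4″

At latitude 6.17677°, cos φ = 0.994195.
1″ of longitude at this latitude = 30.87 × cos φ = 30.6908 m, so Δλ = -319.7 / 30.6908 = -10.417″.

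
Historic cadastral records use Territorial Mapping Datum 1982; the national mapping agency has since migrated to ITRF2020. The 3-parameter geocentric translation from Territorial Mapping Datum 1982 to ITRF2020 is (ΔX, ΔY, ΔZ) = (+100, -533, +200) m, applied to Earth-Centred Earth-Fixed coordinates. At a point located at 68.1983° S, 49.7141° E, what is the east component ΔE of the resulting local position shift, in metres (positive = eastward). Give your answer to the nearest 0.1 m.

ΔE = -420.9 m

The local east axis at (φ, λ) is (−sin λ, cos λ, 0), so ΔE = −sin(49.7141°)·100 + cos(49.7141°)·(-533) = -420.92 m.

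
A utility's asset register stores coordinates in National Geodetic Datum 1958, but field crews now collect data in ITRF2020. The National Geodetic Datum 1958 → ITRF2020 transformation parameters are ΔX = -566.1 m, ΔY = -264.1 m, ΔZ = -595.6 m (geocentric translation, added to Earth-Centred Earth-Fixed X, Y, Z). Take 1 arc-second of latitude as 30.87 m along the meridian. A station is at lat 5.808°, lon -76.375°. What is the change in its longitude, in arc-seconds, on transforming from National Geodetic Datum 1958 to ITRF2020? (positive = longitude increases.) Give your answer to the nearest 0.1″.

Δλ = -19.9″

sin φ = 0.101195, cos φ = 0.994867, sin λ = -0.971858, cos λ = 0.235566.
East component: ΔE = −sin λ·ΔX + cos λ·ΔY = −(-0.971858)(-566.1) + (0.235566)(-264.1) = -612.38 m.
1° of latitude spans 3600 × 30.87 = 111132 m; at latitude φ, 1° of longitude spans that × cos φ = 110561.5 m, so Δλ = -612.38 / 110561.5 × 3600 = -19.940″.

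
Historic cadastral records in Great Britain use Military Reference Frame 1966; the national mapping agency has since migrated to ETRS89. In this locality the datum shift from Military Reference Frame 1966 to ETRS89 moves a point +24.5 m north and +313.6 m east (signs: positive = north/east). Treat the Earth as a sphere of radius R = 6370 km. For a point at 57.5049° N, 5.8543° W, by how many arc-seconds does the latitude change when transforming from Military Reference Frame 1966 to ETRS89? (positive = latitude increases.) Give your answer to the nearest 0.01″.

On a sphere of radius R, 1 rad of latitude = R, so Δφ = ΔN / R = 24.5 / 6370000 = 3.8462e-06 rad = 0.793″.

Δφ = 0.79″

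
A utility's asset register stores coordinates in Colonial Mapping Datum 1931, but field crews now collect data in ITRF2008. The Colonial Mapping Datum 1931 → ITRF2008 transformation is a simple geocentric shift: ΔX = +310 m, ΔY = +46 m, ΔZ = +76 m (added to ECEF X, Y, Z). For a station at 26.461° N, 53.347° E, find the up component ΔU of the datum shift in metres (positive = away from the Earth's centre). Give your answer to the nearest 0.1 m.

ΔU = 232.6 m

At φ = 26.461°, λ = 53.347°: sin φ = 0.445589, cos φ = 0.895238, sin λ = 0.802266, cos λ = 0.596967.
ΔU = cos φ cos λ·ΔX + cos φ sin λ·ΔY + sin φ·ΔZ = (0.895238)(0.596967)(310) + (0.895238)(0.802266)(46) + (0.445589)(76) = 232.58 m.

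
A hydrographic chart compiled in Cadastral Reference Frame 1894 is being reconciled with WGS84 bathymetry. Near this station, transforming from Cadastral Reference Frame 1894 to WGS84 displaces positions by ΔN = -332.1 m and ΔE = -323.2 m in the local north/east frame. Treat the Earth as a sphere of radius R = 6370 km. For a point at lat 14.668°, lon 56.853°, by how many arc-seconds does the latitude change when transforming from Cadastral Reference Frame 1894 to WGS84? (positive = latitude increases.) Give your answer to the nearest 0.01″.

Δφ = -10.75″

On a sphere of radius R, 1 rad of latitude = R, so Δφ = ΔN / R = -332.1 / 6370000 = -5.2135e-05 rad = -10.754″.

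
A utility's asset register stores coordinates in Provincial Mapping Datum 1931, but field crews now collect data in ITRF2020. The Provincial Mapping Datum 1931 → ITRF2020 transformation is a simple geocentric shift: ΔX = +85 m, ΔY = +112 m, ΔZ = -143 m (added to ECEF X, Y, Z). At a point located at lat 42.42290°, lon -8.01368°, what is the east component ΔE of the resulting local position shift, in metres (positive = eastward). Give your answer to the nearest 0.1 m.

ΔE = 122.8 m

The local east axis at (φ, λ) is (−sin λ, cos λ, 0), so ΔE = −sin(-8.01368°)·85 + cos(-8.01368°)·112 = 122.76 m.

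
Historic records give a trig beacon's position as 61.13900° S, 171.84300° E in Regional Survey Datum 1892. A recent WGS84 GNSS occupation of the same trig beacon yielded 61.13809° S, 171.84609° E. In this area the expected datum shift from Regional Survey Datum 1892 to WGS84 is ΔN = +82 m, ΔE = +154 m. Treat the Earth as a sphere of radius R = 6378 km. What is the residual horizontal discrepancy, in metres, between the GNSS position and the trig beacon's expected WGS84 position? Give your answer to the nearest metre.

23 m

Observed coordinate differences: Δφ = +0.00091°, Δλ = +0.00309°.
Converting to metres (1° lat = 111317 m, cos φ = 0.482686): observed ΔN = 101.3 m, observed ΔE = 166.0 m.
Subtracting the expected shift leaves a residual of 101.3 − (82) = 19.3 m north and 166.0 − (154) = 12.0 m east.
Residual distance = √(19.3² + 12.0²) = 22.7 m.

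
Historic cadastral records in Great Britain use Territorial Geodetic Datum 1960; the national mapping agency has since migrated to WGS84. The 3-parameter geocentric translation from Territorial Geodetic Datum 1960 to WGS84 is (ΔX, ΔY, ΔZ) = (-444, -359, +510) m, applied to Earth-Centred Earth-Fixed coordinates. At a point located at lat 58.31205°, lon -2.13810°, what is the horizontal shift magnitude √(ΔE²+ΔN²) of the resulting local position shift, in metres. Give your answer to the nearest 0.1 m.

736.8 m

The local east axis at (φ, λ) is (−sin λ, cos λ, 0), so ΔE = −sin(-2.13810°)·(-444) + cos(-2.13810°)·(-359) = -375.31 m.
The local north axis is (−sin φ cos λ, −sin φ sin λ, cos φ), giving ΔN = 377.546 − 11.397 + 267.899 = 634.05 m.
Horizontal magnitude = √(ΔE² + ΔN²) = √((-375.31)² + 634.05²) = 736.80 m.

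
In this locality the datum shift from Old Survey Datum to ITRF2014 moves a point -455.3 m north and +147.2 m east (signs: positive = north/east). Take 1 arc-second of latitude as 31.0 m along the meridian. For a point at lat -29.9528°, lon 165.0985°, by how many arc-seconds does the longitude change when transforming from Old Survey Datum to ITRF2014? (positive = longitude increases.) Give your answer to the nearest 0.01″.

At latitude -29.9528°, cos φ = 0.866437.
1″ of longitude at this latitude = 31.00 × cos φ = 26.8595 m, so Δλ = 147.2 / 26.8595 = 5.480″.

Δλ = 5.48″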